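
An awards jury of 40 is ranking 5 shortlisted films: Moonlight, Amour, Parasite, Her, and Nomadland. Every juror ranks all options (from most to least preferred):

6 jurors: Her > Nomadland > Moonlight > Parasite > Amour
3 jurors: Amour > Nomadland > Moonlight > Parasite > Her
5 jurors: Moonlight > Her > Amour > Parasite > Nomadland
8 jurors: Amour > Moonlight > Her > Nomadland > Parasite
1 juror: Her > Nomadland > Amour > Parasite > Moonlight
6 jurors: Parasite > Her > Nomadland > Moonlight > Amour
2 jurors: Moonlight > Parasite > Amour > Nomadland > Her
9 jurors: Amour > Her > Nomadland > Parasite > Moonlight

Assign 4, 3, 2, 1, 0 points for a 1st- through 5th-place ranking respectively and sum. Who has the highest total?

Her

Moonlight: 6·2 + 3·2 + 5·4 + 8·3 + 1·0 + 6·1 + 2·4 + 9·0 = 76
Amour: 6·0 + 3·4 + 5·2 + 8·4 + 1·2 + 6·0 + 2·2 + 9·4 = 96
Parasite: 6·1 + 3·1 + 5·1 + 8·0 + 1·1 + 6·4 + 2·3 + 9·1 = 54
Her: 6·4 + 3·0 + 5·3 + 8·2 + 1·4 + 6·3 + 2·0 + 9·3 = 104
Nomadland: 6·3 + 3·3 + 5·0 + 8·1 + 1·3 + 6·2 + 2·1 + 9·2 = 70
Her has the highest Borda score (104).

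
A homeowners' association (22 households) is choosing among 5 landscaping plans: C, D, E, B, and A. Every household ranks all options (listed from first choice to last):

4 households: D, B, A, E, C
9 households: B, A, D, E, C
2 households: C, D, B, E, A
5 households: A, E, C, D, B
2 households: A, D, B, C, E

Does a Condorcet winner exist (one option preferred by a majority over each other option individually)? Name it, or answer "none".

Checking pairwise contests:
D beats C 15–7.
A beats D 16–6.
D beats E 17–5.
D beats B 13–9.
B beats A 15–7.
Every option loses at least one head-to-head, so there is no Condorcet winner.

none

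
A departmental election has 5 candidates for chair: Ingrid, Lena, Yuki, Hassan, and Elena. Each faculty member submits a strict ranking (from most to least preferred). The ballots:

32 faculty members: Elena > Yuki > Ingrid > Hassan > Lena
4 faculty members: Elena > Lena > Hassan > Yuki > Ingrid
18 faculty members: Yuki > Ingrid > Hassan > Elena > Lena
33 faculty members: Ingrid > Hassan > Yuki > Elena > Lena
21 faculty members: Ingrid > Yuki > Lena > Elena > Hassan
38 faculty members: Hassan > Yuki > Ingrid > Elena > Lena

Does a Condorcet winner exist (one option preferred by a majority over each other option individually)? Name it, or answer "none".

none

Checking pairwise contests:
Yuki beats Ingrid 92–54.
Ingrid beats Lena 142–4.
Hassan beats Yuki 75–71.
Ingrid beats Hassan 104–42.
Ingrid beats Elena 110–36.
Every option loses at least one head-to-head, so there is no Condorcet winner.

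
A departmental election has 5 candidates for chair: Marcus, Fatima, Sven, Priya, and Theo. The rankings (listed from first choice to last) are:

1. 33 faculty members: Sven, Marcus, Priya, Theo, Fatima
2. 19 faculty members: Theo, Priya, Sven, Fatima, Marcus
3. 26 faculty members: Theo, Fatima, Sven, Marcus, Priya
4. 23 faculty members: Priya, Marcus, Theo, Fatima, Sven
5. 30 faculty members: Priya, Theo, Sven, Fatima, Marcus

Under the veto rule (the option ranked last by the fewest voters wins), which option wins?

Last-place votes: Marcus 49, Fatima 33, Sven 23, Priya 26, Theo 0.
Theo is ranked last by the fewest voters, so Theo wins.

Theo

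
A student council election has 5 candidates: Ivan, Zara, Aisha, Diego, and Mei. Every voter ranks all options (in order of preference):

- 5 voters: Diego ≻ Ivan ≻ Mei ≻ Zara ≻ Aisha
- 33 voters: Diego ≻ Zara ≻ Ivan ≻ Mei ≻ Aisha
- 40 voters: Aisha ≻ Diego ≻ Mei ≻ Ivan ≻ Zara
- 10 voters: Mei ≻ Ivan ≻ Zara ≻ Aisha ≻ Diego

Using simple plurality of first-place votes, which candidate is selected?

First-place votes: Ivan 0, Zara 0, Aisha 40, Diego 38, Mei 10.
Aisha has the most first-place votes.

Aisha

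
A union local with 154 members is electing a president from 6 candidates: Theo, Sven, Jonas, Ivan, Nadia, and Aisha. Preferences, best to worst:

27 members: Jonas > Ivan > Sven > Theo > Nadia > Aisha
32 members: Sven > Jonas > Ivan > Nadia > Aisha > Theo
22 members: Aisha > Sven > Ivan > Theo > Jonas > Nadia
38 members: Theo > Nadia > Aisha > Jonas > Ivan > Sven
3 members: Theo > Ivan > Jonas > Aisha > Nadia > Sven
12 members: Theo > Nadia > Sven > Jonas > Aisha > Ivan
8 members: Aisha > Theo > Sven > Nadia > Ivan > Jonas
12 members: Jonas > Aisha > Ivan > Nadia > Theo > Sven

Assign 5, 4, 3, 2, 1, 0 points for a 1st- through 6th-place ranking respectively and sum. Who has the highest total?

Theo: 27·2 + 32·0 + 22·2 + 38·5 + 3·5 + 12·5 + 8·4 + 12·1 = 407
Sven: 27·3 + 32·5 + 22·4 + 38·0 + 3·0 + 12·3 + 8·3 + 12·0 = 389
Jonas: 27·5 + 32·4 + 22·1 + 38·2 + 3·3 + 12·2 + 8·0 + 12·5 = 454
Ivan: 27·4 + 32·3 + 22·3 + 38·1 + 3·4 + 12·0 + 8·1 + 12·3 = 364
Nadia: 27·1 + 32·2 + 22·0 + 38·4 + 3·1 + 12·4 + 8·2 + 12·2 = 334
Aisha: 27·0 + 32·1 + 22·5 + 38·3 + 3·2 + 12·1 + 8·5 + 12·4 = 362
Jonas has the highest Borda score (454).

Jonas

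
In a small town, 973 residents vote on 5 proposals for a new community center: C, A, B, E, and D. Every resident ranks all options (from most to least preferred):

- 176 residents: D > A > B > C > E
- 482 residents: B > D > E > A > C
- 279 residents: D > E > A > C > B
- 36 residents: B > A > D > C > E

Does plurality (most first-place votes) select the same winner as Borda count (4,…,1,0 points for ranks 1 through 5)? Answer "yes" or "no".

Plurality — first-place votes: C 0, A 0, B 518, E 0, D 455. Winner: B.
Borda — scores: C 491, A 1676, B 2424, E 1801, D 3338. Winner: D.
The two methods disagree.

no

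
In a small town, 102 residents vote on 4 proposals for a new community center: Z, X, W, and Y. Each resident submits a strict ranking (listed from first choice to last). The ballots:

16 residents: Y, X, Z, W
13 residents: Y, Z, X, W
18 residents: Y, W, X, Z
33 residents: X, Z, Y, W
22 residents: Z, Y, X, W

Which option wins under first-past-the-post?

First-place votes: Z 22, X 33, W 0, Y 47.
Y has the most first-place votes.

Y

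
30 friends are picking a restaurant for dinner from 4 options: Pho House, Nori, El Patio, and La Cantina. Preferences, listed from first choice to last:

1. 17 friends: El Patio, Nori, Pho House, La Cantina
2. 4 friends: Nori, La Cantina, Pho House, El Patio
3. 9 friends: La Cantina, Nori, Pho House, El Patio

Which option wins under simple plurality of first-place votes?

El Patio

First-place votes: Pho House 0, Nori 4, El Patio 17, La Cantina 9.
El Patio has the most first-place votes.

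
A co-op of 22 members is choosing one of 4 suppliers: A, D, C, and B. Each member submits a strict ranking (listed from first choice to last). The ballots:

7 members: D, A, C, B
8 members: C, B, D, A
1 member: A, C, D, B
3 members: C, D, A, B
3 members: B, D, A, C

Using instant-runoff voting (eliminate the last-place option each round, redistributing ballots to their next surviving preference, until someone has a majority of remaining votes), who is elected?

Round 1: A 1, D 7, C 11, B 3. Eliminate A.
Round 2: D 7, C 12, B 3. C has a majority.

C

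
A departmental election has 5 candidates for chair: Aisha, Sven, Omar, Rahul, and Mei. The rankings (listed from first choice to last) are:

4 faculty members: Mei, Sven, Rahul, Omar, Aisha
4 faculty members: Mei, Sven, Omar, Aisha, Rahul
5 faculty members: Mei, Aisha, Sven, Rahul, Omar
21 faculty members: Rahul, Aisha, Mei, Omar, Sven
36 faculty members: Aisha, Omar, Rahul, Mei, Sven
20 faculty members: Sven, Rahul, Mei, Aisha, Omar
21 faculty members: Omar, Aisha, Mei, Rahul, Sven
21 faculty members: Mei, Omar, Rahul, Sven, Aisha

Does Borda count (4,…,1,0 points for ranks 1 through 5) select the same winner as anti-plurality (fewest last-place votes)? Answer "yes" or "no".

no

Borda — scores: Aisha 309, Sven 135, Omar 288, Rahul 292, Mei 296. Winner: Aisha.
Anti-plurality — last-place votes: Aisha 25, Sven 78, Omar 25, Rahul 4, Mei 0. Winner: Mei.
The two methods disagree.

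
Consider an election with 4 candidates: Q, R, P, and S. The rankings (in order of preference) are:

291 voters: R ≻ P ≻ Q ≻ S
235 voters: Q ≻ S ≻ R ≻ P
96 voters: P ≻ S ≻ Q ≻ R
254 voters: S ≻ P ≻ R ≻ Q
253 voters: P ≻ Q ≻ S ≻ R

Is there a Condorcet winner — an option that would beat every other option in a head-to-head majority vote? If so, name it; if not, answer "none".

P vs Q: 894–235 for P.
P vs R: 603–526 for P.
P vs S: 640–489 for P.
P beats every other option head-to-head.

P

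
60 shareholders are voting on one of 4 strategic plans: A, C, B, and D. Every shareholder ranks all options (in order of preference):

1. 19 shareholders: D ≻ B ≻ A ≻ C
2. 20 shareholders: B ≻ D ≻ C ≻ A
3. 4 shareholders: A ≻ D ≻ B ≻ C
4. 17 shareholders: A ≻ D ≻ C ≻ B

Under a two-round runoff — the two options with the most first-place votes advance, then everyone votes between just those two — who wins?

B

Round 1 first-place votes: A 21, C 0, B 20, D 19.
A and B advance.
Runoff: A is preferred to B by 21 voters; B by 39.
B wins the runoff.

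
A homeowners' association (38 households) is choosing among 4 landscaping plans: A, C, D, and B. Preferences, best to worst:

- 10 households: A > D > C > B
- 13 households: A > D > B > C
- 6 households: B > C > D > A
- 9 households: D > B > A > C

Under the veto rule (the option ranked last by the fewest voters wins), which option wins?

D

Last-place votes: A 6, C 22, D 0, B 10.
D is ranked last by the fewest voters, so D wins.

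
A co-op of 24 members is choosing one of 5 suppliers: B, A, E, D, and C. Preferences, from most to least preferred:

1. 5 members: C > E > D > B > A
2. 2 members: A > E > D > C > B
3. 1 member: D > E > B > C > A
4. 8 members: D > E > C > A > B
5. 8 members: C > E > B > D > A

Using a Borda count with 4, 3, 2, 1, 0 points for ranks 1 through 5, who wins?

E

B: 5·1 + 2·0 + 1·2 + 8·0 + 8·2 = 23
A: 5·0 + 2·4 + 1·0 + 8·1 + 8·0 = 16
E: 5·3 + 2·3 + 1·3 + 8·3 + 8·3 = 72
D: 5·2 + 2·2 + 1·4 + 8·4 + 8·1 = 58
C: 5·4 + 2·1 + 1·1 + 8·2 + 8·4 = 71
E has the highest Borda score (72).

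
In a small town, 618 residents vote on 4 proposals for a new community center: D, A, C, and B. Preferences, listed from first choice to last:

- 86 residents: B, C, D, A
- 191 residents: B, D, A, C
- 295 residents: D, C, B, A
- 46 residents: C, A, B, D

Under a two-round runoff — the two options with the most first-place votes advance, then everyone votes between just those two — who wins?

B

Round 1 first-place votes: D 295, A 0, C 46, B 277.
D and B advance.
Runoff: D is preferred to B by 295 voters; B by 323.
B wins the runoff.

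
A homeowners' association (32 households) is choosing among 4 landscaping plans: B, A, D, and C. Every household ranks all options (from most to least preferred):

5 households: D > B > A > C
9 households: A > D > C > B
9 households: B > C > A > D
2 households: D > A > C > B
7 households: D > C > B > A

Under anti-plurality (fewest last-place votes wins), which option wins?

C

Last-place votes: B 11, A 7, D 9, C 5.
C is ranked last by the fewest voters, so C wins.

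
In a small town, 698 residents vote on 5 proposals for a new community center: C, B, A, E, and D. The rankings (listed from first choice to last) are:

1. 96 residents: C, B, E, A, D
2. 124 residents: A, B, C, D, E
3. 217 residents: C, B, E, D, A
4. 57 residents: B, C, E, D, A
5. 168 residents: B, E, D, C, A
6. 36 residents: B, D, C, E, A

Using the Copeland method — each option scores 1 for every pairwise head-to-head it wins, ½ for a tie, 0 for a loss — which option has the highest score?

C: beats A, E, and D; loses to B → score 3.
B: beats C, A, E, and D → score 4.
A: loses to C, B, E, and D → score 0.
E: beats A and D; loses to C and B → score 2.
D: beats A; loses to C, B, and E → score 1.
B has the best pairwise record.

B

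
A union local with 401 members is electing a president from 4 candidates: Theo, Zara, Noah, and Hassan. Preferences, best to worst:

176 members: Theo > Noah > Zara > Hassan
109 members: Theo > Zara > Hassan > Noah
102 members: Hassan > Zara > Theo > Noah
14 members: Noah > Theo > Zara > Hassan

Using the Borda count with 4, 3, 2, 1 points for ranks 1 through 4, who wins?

Theo

Theo: 176·4 + 109·4 + 102·2 + 14·3 = 1386
Zara: 176·2 + 109·3 + 102·3 + 14·2 = 1013
Noah: 176·3 + 109·1 + 102·1 + 14·4 = 795
Hassan: 176·1 + 109·2 + 102·4 + 14·1 = 816
Theo has the highest Borda score (1386).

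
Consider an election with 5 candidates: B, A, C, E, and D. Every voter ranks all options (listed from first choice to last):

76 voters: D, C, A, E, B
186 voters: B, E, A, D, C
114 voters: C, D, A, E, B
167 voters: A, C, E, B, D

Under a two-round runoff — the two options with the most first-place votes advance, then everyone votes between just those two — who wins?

Round 1 first-place votes: B 186, A 167, C 114, E 0, D 76.
B and A advance.
Runoff: B is preferred to A by 186 voters; A by 357.
A wins the runoff.

A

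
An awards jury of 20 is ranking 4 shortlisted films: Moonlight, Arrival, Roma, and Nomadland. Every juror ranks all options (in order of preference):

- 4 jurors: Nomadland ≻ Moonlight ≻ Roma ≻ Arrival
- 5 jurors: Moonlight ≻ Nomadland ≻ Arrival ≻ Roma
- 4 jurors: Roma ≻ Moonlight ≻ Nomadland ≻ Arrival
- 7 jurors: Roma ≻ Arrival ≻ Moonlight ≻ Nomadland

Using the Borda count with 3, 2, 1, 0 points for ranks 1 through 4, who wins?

Moonlight

Moonlight: 4·2 + 5·3 + 4·2 + 7·1 = 38
Arrival: 4·0 + 5·1 + 4·0 + 7·2 = 19
Roma: 4·1 + 5·0 + 4·3 + 7·3 = 37
Nomadland: 4·3 + 5·2 + 4·1 + 7·0 = 26
Moonlight has the highest Borda score (38).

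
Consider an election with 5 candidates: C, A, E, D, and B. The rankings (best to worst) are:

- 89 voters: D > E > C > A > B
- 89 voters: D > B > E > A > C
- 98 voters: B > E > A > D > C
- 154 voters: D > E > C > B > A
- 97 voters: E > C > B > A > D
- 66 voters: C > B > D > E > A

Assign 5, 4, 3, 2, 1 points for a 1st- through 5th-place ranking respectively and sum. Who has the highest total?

C: 89·3 + 89·1 + 98·1 + 154·3 + 97·4 + 66·5 = 1634
A: 89·2 + 89·2 + 98·3 + 154·1 + 97·2 + 66·1 = 1064
E: 89·4 + 89·3 + 98·4 + 154·4 + 97·5 + 66·2 = 2248
D: 89·5 + 89·5 + 98·2 + 154·5 + 97·1 + 66·3 = 2151
B: 89·1 + 89·4 + 98·5 + 154·2 + 97·3 + 66·4 = 1798
E has the highest Borda score (2248).

E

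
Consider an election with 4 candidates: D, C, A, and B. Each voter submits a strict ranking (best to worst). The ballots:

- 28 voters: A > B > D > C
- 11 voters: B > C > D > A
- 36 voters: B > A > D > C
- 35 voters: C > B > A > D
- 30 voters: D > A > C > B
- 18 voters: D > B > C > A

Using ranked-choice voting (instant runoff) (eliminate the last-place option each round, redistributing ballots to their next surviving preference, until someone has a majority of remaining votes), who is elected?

Round 1: D 48, C 35, A 28, B 47. Eliminate A.
Round 2: D 48, C 35, B 75. Eliminate C.
Round 3: D 48, B 110. B has a majority.

B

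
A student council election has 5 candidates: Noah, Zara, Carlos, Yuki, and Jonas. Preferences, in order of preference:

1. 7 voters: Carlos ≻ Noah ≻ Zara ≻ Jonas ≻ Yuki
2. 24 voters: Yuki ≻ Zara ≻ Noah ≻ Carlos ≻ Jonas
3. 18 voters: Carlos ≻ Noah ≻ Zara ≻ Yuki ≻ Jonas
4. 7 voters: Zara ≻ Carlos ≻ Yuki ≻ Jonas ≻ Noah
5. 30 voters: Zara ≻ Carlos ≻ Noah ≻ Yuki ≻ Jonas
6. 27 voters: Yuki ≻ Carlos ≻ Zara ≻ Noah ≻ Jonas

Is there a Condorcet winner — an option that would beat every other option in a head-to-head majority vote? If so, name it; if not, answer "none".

Zara vs Noah: 88–25 for Zara.
Zara vs Carlos: 61–52 for Zara.
Zara vs Yuki: 62–51 for Zara.
Zara vs Jonas: 113–0 for Zara.
Zara beats every other option head-to-head.

Zara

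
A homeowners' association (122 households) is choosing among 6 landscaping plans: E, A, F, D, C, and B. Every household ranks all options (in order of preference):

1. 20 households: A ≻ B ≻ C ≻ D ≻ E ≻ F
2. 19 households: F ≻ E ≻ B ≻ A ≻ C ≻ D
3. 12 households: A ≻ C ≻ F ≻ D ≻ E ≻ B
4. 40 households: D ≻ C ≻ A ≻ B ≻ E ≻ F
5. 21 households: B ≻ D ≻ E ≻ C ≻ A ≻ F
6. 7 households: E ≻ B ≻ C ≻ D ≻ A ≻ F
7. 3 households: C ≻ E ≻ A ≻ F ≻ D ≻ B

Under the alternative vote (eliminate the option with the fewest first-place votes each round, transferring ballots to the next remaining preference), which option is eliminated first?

Round 1: E 7, A 32, F 19, D 40, C 3, B 21. Eliminate C.

C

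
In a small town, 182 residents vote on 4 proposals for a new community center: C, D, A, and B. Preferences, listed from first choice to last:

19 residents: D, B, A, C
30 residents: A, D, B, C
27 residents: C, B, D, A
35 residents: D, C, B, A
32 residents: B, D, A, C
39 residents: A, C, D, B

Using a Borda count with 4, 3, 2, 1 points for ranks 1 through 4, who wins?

D

C: 19·1 + 30·1 + 27·4 + 35·3 + 32·1 + 39·3 = 411
D: 19·4 + 30·3 + 27·2 + 35·4 + 32·3 + 39·2 = 534
A: 19·2 + 30·4 + 27·1 + 35·1 + 32·2 + 39·4 = 440
B: 19·3 + 30·2 + 27·3 + 35·2 + 32·4 + 39·1 = 435
D has the highest Borda score (534).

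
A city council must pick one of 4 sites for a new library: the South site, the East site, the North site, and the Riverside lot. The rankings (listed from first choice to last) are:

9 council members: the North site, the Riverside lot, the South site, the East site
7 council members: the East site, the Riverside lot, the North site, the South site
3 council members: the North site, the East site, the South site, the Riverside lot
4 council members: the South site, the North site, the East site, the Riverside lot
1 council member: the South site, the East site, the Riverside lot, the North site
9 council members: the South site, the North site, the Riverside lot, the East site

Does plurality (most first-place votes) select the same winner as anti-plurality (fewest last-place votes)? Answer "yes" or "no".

Plurality — first-place votes: the South site 14, the East site 7, the North site 12, the Riverside lot 0. Winner: the South site.
Anti-plurality — last-place votes: the South site 7, the East site 18, the North site 1, the Riverside lot 7. Winner: the North site.
The two methods disagree.

no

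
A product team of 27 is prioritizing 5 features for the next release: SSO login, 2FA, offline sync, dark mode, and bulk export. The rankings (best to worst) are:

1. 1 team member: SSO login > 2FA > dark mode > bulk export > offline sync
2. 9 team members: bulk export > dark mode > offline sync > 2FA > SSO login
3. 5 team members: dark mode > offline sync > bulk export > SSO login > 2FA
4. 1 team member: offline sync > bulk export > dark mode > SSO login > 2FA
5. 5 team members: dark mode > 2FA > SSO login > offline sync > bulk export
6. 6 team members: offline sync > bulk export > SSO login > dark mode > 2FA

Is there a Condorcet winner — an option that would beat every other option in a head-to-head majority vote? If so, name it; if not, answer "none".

Checking pairwise contests:
2FA beats SSO login 14–13.
offline sync beats 2FA 21–6.
dark mode beats offline sync 20–7.
bulk export beats dark mode 16–11.
offline sync beats bulk export 17–10.
Every option loses at least one head-to-head, so there is no Condorcet winner.

none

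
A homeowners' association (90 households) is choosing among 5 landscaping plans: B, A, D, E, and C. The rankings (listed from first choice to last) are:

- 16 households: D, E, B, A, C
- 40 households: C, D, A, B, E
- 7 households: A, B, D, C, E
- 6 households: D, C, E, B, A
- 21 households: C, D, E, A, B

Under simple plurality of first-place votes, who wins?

First-place votes: B 0, A 7, D 22, E 0, C 61.
C has the most first-place votes.

C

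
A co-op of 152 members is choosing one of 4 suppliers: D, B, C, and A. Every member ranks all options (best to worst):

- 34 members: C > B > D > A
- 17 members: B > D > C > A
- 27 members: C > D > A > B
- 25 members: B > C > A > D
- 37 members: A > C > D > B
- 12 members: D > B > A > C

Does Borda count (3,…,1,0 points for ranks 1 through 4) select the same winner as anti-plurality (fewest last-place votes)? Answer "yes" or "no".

yes

Borda — scores: D 195, B 218, C 324, A 175. Winner: C.
Anti-plurality — last-place votes: D 25, B 64, C 12, A 51. Winner: C.
The two methods agree.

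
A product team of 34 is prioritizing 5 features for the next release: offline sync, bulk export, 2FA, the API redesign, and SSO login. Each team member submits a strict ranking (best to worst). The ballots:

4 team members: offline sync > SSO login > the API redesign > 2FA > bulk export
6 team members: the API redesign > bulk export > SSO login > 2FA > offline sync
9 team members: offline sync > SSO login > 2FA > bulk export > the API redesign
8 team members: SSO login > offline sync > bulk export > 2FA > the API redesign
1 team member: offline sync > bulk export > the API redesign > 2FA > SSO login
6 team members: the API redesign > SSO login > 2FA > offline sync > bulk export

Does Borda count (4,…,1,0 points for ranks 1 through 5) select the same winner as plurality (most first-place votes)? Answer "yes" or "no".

no

Borda — scores: offline sync 86, bulk export 46, 2FA 49, the API redesign 58, SSO login 101. Winner: SSO login.
Plurality — first-place votes: offline sync 14, bulk export 0, 2FA 0, the API redesign 12, SSO login 8. Winner: offline sync.
The two methods disagree.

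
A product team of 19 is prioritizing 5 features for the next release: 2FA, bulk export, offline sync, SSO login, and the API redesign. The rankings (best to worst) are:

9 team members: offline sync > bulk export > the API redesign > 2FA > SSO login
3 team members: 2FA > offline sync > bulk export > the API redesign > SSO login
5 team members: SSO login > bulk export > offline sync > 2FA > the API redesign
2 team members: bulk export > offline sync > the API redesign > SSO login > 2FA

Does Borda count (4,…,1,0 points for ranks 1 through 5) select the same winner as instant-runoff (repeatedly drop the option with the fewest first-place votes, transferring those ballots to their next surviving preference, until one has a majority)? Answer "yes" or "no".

yes

Borda — scores: 2FA 26, bulk export 56, offline sync 61, SSO login 22, the API redesign 25. Winner: offline sync.
Instant-runoff — R1 2FA 3, bulk export 2, offline sync 9, SSO login 5, the API redesign 0 (the API redesign out); R2 2FA 3, bulk export 2, offline sync 9, SSO login 5 (bulk export out); R3 2FA 3, offline sync 11, SSO login 5 (offline sync winner). Winner: offline sync.
The two methods agree.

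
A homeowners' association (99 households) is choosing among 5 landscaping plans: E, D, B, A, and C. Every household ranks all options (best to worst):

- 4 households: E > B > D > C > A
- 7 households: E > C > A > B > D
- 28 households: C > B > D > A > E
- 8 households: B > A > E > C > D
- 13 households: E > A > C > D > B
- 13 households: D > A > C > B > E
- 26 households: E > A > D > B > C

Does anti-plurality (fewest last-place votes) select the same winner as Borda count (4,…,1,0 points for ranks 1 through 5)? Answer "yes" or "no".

Anti-plurality — last-place votes: E 41, D 15, B 13, A 4, C 26. Winner: A.
Borda — scores: E 216, D 181, B 174, A 222, C 197. Winner: A.
The two methods agree.

yes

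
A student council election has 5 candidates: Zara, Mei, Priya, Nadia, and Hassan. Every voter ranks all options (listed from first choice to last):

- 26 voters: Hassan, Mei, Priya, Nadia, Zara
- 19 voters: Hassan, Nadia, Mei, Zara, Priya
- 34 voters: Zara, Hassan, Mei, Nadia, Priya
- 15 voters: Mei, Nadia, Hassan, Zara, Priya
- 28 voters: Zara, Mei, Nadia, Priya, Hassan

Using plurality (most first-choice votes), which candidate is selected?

First-place votes: Zara 62, Mei 15, Priya 0, Nadia 0, Hassan 45.
Zara has the most first-place votes.

Zara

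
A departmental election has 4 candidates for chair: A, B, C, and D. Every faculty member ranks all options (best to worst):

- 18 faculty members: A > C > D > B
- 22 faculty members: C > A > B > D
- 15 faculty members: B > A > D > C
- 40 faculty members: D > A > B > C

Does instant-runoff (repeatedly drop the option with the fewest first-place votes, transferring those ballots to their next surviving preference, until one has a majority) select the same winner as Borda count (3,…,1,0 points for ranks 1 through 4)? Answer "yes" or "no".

Instant-runoff — R1 A 18, B 15, C 22, D 40 (B out); R2 A 33, C 22, D 40 (C out); R3 A 55, D 40 (A winner). Winner: A.
Borda — scores: A 208, B 107, C 102, D 153. Winner: A.
The two methods agree.

yes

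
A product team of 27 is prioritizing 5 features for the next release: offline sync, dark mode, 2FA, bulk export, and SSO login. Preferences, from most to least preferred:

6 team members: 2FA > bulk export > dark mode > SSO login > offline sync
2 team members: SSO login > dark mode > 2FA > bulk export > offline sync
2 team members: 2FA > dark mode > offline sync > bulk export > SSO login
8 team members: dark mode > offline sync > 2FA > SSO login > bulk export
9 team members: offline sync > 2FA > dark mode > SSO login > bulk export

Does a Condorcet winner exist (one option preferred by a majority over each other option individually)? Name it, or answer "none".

none

Checking pairwise contests:
dark mode beats offline sync 18–9.
2FA beats dark mode 17–10.
offline sync beats 2FA 17–10.
offline sync beats bulk export 19–8.
offline sync beats SSO login 19–8.
Every option loses at least one head-to-head, so there is no Condorcet winner.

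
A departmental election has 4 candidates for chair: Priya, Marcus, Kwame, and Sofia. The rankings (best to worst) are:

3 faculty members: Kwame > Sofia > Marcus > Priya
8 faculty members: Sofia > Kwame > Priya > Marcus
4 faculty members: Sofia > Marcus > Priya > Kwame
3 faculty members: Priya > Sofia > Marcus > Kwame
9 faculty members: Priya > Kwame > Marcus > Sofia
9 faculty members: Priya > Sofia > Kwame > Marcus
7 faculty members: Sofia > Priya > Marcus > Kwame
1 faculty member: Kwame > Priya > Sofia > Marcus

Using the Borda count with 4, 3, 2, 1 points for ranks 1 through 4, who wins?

Priya

Priya: 3·1 + 8·2 + 4·2 + 3·4 + 9·4 + 9·4 + 7·3 + 1·3 = 135
Marcus: 3·2 + 8·1 + 4·3 + 3·2 + 9·2 + 9·1 + 7·2 + 1·1 = 74
Kwame: 3·4 + 8·3 + 4·1 + 3·1 + 9·3 + 9·2 + 7·1 + 1·4 = 99
Sofia: 3·3 + 8·4 + 4·4 + 3·3 + 9·1 + 9·3 + 7·4 + 1·2 = 132
Priya has the highest Borda score (135).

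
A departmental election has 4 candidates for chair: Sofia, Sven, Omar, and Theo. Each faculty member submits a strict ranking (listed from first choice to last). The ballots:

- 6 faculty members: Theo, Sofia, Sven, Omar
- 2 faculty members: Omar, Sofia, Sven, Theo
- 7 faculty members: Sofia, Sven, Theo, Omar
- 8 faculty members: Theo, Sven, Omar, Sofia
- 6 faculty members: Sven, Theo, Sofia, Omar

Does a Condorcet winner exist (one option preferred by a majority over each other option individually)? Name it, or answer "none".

none

Checking pairwise contests:
Theo beats Sofia 20–9.
Sofia beats Sven 15–14.
Sofia beats Omar 19–10.
Sven beats Theo 15–14.
Every option loses at least one head-to-head, so there is no Condorcet winner.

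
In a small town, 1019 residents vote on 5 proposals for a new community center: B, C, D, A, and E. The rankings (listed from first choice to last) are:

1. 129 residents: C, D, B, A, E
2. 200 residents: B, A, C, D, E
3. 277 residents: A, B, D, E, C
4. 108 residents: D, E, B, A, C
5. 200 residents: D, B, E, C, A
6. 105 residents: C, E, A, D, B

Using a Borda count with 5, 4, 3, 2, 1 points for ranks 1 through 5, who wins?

B

B: 129·3 + 200·5 + 277·4 + 108·3 + 200·4 + 105·1 = 3724
C: 129·5 + 200·3 + 277·1 + 108·1 + 200·2 + 105·5 = 2555
D: 129·4 + 200·2 + 277·3 + 108·5 + 200·5 + 105·2 = 3497
A: 129·2 + 200·4 + 277·5 + 108·2 + 200·1 + 105·3 = 3174
E: 129·1 + 200·1 + 277·2 + 108·4 + 200·3 + 105·4 = 2335
B has the highest Borda score (3724).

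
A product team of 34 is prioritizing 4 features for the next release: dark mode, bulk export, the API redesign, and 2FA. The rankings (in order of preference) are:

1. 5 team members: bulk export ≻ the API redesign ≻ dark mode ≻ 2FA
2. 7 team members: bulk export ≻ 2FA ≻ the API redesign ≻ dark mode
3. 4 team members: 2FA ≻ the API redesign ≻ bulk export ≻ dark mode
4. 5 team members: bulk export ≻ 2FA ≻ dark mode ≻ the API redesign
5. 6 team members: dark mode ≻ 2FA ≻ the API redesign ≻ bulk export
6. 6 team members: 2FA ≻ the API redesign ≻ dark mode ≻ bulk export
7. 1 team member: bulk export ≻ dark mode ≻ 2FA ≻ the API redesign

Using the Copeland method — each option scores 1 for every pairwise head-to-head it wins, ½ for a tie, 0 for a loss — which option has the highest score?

dark mode: loses to bulk export, the API redesign, and 2FA → score 0.
bulk export: beats dark mode, the API redesign, and 2FA → score 3.
the API redesign: beats dark mode; loses to bulk export and 2FA → score 1.
2FA: beats dark mode and the API redesign; loses to bulk export → score 2.
bulk export has the best pairwise record.

bulk export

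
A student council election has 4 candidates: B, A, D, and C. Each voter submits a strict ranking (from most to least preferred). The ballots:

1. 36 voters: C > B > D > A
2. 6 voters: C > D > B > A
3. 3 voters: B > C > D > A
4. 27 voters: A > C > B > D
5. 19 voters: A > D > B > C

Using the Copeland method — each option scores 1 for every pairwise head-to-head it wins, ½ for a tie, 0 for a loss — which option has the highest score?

A

B: beats D; loses to A and C → score 1.
A: beats B, D, and C → score 3.
D: loses to B, A, and C → score 0.
C: beats B and D; loses to A → score 2.
A has the best pairwise record.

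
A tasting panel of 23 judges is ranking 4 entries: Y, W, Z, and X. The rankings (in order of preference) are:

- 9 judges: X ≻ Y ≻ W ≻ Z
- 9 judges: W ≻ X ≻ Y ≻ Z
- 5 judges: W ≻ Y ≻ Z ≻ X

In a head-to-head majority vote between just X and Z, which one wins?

Voters preferring X to Z: 18; preferring Z to X: 5.
X wins the head-to-head.

X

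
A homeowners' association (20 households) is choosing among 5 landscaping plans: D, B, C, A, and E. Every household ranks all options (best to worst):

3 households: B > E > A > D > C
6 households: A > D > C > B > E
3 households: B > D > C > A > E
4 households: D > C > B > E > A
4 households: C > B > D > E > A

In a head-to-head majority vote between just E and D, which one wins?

Voters preferring E to D: 3; preferring D to E: 17.
D wins the head-to-head.

D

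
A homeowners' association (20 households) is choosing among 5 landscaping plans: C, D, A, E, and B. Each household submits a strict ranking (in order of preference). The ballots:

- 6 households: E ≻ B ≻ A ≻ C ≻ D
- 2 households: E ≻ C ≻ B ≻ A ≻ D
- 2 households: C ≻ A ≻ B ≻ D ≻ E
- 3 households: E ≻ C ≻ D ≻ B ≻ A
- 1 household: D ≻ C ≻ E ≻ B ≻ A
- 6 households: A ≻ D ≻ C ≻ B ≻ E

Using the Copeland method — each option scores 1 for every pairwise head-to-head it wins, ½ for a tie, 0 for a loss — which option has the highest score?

C: beats D and B; loses to A and E → score 2.
D: ties B; loses to C, A, and E → score 0.5.
A: beats C and D; loses to E and B → score 2.
E: beats C, D, A, and B → score 4.
B: beats A; ties D; loses to C and E → score 1.5.
E has the best pairwise record.

E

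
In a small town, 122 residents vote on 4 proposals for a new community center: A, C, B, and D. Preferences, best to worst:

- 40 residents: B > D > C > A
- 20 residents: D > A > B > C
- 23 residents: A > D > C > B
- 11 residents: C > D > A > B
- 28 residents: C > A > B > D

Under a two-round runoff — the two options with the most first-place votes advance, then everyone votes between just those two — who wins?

Round 1 first-place votes: A 23, C 39, B 40, D 20.
B and C advance.
Runoff: B is preferred to C by 60 voters; C by 62.
C wins the runoff.

C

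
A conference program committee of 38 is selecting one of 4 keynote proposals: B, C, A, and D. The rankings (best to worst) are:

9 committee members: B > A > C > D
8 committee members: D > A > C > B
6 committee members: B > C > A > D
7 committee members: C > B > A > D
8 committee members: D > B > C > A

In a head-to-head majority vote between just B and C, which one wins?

Voters preferring B to C: 23; preferring C to B: 15.
B wins the head-to-head.

B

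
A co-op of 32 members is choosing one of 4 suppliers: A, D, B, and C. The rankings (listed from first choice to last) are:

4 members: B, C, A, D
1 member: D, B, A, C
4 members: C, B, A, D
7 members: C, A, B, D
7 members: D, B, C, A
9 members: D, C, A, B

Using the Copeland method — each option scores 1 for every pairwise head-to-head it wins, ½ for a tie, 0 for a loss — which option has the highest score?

A: ties B; loses to D and C → score 0.5.
D: beats A, B, and C → score 3.
B: ties A; loses to D and C → score 0.5.
C: beats A and B; loses to D → score 2.
D has the best pairwise record.

D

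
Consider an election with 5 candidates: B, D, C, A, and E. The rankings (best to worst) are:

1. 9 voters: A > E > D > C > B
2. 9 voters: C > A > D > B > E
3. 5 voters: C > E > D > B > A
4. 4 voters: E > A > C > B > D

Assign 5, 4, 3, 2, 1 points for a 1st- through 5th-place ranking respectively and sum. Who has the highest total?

B: 9·1 + 9·2 + 5·2 + 4·2 = 45
D: 9·3 + 9·3 + 5·3 + 4·1 = 73
C: 9·2 + 9·5 + 5·5 + 4·3 = 100
A: 9·5 + 9·4 + 5·1 + 4·4 = 102
E: 9·4 + 9·1 + 5·4 + 4·5 = 85
A has the highest Borda score (102).

A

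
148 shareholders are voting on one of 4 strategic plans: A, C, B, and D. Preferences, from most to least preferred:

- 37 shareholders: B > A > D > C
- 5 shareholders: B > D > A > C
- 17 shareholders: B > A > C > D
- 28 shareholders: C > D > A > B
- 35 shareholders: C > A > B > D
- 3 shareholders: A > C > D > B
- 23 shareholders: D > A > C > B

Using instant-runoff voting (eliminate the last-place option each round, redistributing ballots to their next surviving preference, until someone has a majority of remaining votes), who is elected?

Round 1: A 3, C 63, B 59, D 23. Eliminate A.
Round 2: C 66, B 59, D 23. Eliminate D.
Round 3: C 89, B 59. C has a majority.

C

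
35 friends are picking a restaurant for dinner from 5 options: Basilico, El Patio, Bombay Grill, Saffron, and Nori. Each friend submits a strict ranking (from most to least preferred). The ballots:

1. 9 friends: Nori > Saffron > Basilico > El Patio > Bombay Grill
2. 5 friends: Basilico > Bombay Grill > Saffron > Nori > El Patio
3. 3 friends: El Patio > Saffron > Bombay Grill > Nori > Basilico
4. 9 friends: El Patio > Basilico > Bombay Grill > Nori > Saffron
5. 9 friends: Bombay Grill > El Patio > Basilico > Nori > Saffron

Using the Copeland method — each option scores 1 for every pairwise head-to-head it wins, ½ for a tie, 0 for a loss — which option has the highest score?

El Patio

Basilico: beats Bombay Grill, Saffron, and Nori; loses to El Patio → score 3.
El Patio: beats Basilico, Bombay Grill, Saffron, and Nori → score 4.
Bombay Grill: beats Saffron and Nori; loses to Basilico and El Patio → score 2.
Saffron: loses to Basilico, El Patio, Bombay Grill, and Nori → score 0.
Nori: beats Saffron; loses to Basilico, El Patio, and Bombay Grill → score 1.
El Patio has the best pairwise record.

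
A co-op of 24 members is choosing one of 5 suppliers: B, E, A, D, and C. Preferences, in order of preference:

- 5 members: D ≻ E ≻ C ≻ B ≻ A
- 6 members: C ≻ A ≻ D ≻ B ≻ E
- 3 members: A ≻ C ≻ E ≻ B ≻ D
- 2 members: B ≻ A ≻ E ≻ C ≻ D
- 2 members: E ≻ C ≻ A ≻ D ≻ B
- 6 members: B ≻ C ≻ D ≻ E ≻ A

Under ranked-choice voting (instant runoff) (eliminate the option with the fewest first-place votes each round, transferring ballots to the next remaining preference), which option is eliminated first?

E

Round 1: B 8, E 2, A 3, D 5, C 6. Eliminate E.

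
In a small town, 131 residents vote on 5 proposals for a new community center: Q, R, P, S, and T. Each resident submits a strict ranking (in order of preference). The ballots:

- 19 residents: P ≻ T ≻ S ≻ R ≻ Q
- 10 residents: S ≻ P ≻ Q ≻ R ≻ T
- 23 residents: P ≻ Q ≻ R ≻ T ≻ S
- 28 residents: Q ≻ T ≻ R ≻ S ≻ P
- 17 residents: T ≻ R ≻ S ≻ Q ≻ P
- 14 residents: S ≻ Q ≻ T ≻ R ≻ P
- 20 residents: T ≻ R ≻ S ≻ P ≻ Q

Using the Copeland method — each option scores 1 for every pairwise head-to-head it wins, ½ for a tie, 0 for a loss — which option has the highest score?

T

Q: beats R and T; loses to P and S → score 2.
R: beats P and S; loses to Q and T → score 2.
P: beats Q; loses to R, S, and T → score 1.
S: beats Q and P; loses to R and T → score 2.
T: beats R, P, and S; loses to Q → score 3.
T has the best pairwise record.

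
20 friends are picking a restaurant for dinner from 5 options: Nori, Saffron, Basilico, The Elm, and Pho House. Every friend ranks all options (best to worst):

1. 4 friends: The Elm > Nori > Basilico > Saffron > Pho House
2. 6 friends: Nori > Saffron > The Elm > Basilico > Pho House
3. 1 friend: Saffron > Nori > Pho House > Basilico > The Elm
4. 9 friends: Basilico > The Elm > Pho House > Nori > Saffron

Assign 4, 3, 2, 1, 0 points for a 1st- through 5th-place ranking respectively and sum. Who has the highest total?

Nori: 4·3 + 6·4 + 1·3 + 9·1 = 48
Saffron: 4·1 + 6·3 + 1·4 + 9·0 = 26
Basilico: 4·2 + 6·1 + 1·1 + 9·4 = 51
The Elm: 4·4 + 6·2 + 1·0 + 9·3 = 55
Pho House: 4·0 + 6·0 + 1·2 + 9·2 = 20
The Elm has the highest Borda score (55).

The Elm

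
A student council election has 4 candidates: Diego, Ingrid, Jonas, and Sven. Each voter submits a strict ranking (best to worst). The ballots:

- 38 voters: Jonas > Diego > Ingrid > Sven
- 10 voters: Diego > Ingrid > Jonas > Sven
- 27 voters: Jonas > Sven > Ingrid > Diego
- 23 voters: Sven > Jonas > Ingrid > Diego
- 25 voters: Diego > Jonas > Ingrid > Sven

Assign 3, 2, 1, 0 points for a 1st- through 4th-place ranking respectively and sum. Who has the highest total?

Diego: 38·2 + 10·3 + 27·0 + 23·0 + 25·3 = 181
Ingrid: 38·1 + 10·2 + 27·1 + 23·1 + 25·1 = 133
Jonas: 38·3 + 10·1 + 27·3 + 23·2 + 25·2 = 301
Sven: 38·0 + 10·0 + 27·2 + 23·3 + 25·0 = 123
Jonas has the highest Borda score (301).

Jonas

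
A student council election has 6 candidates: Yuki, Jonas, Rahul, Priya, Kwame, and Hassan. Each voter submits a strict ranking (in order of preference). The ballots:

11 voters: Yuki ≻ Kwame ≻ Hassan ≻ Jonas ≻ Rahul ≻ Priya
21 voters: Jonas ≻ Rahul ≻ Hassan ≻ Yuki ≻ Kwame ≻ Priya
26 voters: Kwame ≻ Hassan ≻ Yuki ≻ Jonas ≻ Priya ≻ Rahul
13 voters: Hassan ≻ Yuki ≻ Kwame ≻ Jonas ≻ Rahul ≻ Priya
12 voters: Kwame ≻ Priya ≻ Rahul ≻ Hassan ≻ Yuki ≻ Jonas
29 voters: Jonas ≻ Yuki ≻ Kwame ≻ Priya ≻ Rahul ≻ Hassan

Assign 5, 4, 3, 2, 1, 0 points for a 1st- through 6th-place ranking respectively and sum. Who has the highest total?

Kwame

Yuki: 11·5 + 21·2 + 26·3 + 13·4 + 12·1 + 29·4 = 355
Jonas: 11·2 + 21·5 + 26·2 + 13·2 + 12·0 + 29·5 = 350
Rahul: 11·1 + 21·4 + 26·0 + 13·1 + 12·3 + 29·1 = 173
Priya: 11·0 + 21·0 + 26·1 + 13·0 + 12·4 + 29·2 = 132
Kwame: 11·4 + 21·1 + 26·5 + 13·3 + 12·5 + 29·3 = 381
Hassan: 11·3 + 21·3 + 26·4 + 13·5 + 12·2 + 29·0 = 289
Kwame has the highest Borda score (381).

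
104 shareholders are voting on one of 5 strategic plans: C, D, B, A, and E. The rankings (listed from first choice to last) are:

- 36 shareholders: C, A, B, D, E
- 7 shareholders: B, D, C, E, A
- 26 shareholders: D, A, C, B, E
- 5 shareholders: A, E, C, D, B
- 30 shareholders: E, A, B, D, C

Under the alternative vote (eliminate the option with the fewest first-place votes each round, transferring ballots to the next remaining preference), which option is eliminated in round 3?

Round 1: C 36, D 26, B 7, A 5, E 30. Eliminate A.
Round 2: C 36, D 26, B 7, E 35. Eliminate B.
Round 3: C 36, D 33, E 35. Eliminate D.

D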